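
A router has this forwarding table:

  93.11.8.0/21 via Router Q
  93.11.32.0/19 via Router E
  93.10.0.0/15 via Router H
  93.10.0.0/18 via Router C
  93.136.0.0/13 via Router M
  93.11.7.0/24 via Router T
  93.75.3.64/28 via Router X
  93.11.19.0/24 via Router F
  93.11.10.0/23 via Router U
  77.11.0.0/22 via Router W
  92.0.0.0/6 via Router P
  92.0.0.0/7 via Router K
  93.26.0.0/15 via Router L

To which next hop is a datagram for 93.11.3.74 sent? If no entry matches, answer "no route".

Router H

Routes whose prefix contains 93.11.3.74:
  92.0.0.0/6 (92.0.0.0 - 95.255.255.255) -> Router P
  92.0.0.0/7 (92.0.0.0 - 93.255.255.255) -> Router K
  93.10.0.0/15 (93.10.0.0 - 93.11.255.255) -> Router H
More-specific entries that do NOT match:
  93.75.3.64/28 (93.75.3.64 - 93.75.3.79) does not contain 93.11.3.74
  93.11.7.0/24 (93.11.7.0 - 93.11.7.255) does not contain 93.11.3.74
  93.11.19.0/24 (93.11.19.0 - 93.11.19.255) does not contain 93.11.3.74
  93.11.10.0/23 (93.11.10.0 - 93.11.11.255) does not contain 93.11.3.74
  77.11.0.0/22 (77.11.0.0 - 77.11.3.255) does not contain 93.11.3.74
  93.11.8.0/21 (93.11.8.0 - 93.11.15.255) does not contain 93.11.3.74
  93.11.32.0/19 (93.11.32.0 - 93.11.63.255) does not contain 93.11.3.74
  93.10.0.0/18 (93.10.0.0 - 93.10.63.255) does not contain 93.11.3.74
Longest matching prefix is /15 -> next hop Router H.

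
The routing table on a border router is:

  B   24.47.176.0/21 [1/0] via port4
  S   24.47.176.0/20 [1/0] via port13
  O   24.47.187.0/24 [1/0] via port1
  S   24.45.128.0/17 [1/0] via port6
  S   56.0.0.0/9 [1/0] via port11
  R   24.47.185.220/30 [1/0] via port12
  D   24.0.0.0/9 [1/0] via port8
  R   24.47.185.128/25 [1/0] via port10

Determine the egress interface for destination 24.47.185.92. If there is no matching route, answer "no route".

Routes whose prefix contains 24.47.185.92:
  24.0.0.0/9 (24.0.0.0 - 24.127.255.255) -> port8
  24.47.176.0/20 (24.47.176.0 - 24.47.191.255) -> port13
More-specific entries that do NOT match:
  24.47.185.220/30 (24.47.185.220 - 24.47.185.223) does not contain 24.47.185.92
  24.47.185.128/25 (24.47.185.128 - 24.47.185.255) does not contain 24.47.185.92
  24.47.187.0/24 (24.47.187.0 - 24.47.187.255) does not contain 24.47.185.92
  24.47.176.0/21 (24.47.176.0 - 24.47.183.255) does not contain 24.47.185.92
Longest matching prefix is /20 -> interface port13.

port13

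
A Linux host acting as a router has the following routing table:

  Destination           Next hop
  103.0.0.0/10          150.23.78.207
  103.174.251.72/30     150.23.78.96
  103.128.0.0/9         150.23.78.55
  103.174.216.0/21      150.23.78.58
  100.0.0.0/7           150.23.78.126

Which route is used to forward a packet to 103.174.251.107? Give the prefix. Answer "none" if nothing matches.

Entries matching 103.174.251.107:
  103.128.0.0/9 (103.128.0.0 - 103.255.255.255)
Most specific is 103.128.0.0/9.

103.128.0.0/9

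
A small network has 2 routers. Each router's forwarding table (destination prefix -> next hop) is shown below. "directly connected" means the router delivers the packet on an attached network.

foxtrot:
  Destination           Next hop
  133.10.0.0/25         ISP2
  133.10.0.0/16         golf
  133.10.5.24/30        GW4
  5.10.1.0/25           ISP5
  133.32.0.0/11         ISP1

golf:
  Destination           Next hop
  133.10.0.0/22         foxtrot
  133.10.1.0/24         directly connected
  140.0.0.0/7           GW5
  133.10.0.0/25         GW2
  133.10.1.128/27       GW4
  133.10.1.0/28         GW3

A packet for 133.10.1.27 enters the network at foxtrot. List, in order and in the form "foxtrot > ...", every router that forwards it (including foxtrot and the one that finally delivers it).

foxtrot > golf

At foxtrot: longest match for 133.10.1.27 is 133.10.0.0/16 -> golf
At golf: longest match for 133.10.1.27 is 133.10.1.0/24 -> directly connected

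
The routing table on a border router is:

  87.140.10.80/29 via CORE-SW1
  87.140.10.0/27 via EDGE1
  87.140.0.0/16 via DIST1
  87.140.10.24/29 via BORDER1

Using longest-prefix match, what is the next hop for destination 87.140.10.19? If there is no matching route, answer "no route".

Routes whose prefix contains 87.140.10.19:
  87.140.0.0/16 (87.140.0.0 - 87.140.255.255) -> DIST1
  87.140.10.0/27 (87.140.10.0 - 87.140.10.31) -> EDGE1
More-specific entries that do NOT match:
  87.140.10.80/29 (87.140.10.80 - 87.140.10.87) does not contain 87.140.10.19
  87.140.10.24/29 (87.140.10.24 - 87.140.10.31) does not contain 87.140.10.19
Longest matching prefix is /27 -> next hop EDGE1.

EDGE1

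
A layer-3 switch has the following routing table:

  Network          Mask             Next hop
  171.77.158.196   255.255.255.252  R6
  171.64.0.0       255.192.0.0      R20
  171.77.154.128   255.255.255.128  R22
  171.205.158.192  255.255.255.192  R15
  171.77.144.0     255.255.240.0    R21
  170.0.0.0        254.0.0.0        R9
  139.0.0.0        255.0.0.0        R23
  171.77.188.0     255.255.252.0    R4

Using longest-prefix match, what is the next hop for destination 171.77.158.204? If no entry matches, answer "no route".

Routes whose prefix contains 171.77.158.204:
  170.0.0.0/7 (170.0.0.0 - 171.255.255.255) -> R9
  171.64.0.0/10 (171.64.0.0 - 171.127.255.255) -> R20
  171.77.144.0/20 (171.77.144.0 - 171.77.159.255) -> R21
More-specific entries that do NOT match:
  171.77.158.196/30 (171.77.158.196 - 171.77.158.199) does not contain 171.77.158.204
  171.205.158.192/26 (171.205.158.192 - 171.205.158.255) does not contain 171.77.158.204
  171.77.154.128/25 (171.77.154.128 - 171.77.154.255) does not contain 171.77.158.204
  171.77.188.0/22 (171.77.188.0 - 171.77.191.255) does not contain 171.77.158.204
Longest matching prefix is /20 -> next hop R21.

R21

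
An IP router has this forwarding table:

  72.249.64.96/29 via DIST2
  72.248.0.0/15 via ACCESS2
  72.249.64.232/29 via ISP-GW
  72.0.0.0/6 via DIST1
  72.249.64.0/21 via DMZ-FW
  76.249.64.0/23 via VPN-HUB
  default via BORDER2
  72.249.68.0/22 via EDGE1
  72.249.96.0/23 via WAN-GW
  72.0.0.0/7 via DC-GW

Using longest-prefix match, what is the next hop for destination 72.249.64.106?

Routes whose prefix contains 72.249.64.106:
  0.0.0.0/0 (default, matches everything) -> BORDER2
  72.0.0.0/6 (72.0.0.0 - 75.255.255.255) -> DIST1
  72.0.0.0/7 (72.0.0.0 - 73.255.255.255) -> DC-GW
  72.248.0.0/15 (72.248.0.0 - 72.249.255.255) -> ACCESS2
  72.249.64.0/21 (72.249.64.0 - 72.249.71.255) -> DMZ-FW
More-specific entries that do NOT match:
  72.249.64.96/29 (72.249.64.96 - 72.249.64.103) does not contain 72.249.64.106
  72.249.64.232/29 (72.249.64.232 - 72.249.64.239) does not contain 72.249.64.106
  76.249.64.0/23 (76.249.64.0 - 76.249.65.255) does not contain 72.249.64.106
  72.249.96.0/23 (72.249.96.0 - 72.249.97.255) does not contain 72.249.64.106
  72.249.68.0/22 (72.249.68.0 - 72.249.71.255) does not contain 72.249.64.106
Longest matching prefix is /21 -> next hop DMZ-FW.

DMZ-FW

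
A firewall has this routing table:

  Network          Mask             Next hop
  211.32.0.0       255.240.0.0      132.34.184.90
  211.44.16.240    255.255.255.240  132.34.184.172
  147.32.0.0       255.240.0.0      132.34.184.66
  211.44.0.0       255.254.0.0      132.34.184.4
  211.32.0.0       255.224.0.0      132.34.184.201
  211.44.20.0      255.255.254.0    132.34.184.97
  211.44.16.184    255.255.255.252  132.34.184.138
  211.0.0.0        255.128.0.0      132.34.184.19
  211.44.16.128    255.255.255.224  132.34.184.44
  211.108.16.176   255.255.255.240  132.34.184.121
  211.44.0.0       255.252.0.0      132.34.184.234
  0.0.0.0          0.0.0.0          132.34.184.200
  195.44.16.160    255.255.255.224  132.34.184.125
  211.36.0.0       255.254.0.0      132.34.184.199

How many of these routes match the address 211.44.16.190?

6

Prefixes containing 211.44.16.190:
  0.0.0.0/0 (default, matches everything)
  211.0.0.0/9 (211.0.0.0 - 211.127.255.255)
  211.32.0.0/11 (211.32.0.0 - 211.63.255.255)
  211.32.0.0/12 (211.32.0.0 - 211.47.255.255)
  211.44.0.0/14 (211.44.0.0 - 211.47.255.255)
  211.44.0.0/15 (211.44.0.0 - 211.45.255.255)
Total matching entries: 6.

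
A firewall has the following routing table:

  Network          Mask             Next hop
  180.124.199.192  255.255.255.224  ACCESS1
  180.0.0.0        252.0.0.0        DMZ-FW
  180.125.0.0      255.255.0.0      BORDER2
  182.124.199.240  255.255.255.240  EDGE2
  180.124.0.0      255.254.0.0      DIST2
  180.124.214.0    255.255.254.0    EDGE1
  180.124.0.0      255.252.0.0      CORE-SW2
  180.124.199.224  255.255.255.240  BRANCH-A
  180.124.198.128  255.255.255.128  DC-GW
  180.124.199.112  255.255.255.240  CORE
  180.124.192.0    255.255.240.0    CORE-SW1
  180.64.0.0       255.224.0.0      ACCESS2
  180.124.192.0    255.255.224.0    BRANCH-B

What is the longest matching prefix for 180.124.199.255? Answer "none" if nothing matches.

Entries matching 180.124.199.255:
  180.0.0.0/6 (180.0.0.0 - 183.255.255.255)
  180.124.0.0/14 (180.124.0.0 - 180.127.255.255)
  180.124.0.0/15 (180.124.0.0 - 180.125.255.255)
  180.124.192.0/19 (180.124.192.0 - 180.124.223.255)
  180.124.192.0/20 (180.124.192.0 - 180.124.207.255)
Most specific is 180.124.192.0/20.

180.124.192.0/20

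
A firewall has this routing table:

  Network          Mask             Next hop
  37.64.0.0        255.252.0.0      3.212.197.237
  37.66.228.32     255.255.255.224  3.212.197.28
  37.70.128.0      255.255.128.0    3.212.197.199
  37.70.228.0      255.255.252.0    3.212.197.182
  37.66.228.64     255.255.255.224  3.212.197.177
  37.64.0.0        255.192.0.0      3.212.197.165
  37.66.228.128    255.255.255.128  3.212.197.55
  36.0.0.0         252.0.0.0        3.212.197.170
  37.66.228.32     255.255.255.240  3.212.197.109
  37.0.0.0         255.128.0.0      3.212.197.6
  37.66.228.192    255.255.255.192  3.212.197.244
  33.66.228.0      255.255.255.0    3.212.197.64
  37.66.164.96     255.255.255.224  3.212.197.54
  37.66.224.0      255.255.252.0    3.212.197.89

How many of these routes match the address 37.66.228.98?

Prefixes containing 37.66.228.98:
  36.0.0.0/6 (36.0.0.0 - 39.255.255.255)
  37.0.0.0/9 (37.0.0.0 - 37.127.255.255)
  37.64.0.0/10 (37.64.0.0 - 37.127.255.255)
  37.64.0.0/14 (37.64.0.0 - 37.67.255.255)
Total matching entries: 4.

4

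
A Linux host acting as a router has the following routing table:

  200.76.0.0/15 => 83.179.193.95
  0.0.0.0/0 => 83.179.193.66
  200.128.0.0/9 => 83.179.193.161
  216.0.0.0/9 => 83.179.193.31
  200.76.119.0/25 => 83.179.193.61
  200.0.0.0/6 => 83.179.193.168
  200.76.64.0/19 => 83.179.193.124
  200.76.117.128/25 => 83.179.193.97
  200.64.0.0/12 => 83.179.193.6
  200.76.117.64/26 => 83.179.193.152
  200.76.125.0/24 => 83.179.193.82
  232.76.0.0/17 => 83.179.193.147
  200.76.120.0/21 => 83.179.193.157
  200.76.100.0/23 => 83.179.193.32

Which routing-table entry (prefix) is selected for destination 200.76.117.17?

Entries matching 200.76.117.17:
  0.0.0.0/0 (default, matches everything)
  200.0.0.0/6 (200.0.0.0 - 203.255.255.255)
  200.64.0.0/12 (200.64.0.0 - 200.79.255.255)
  200.76.0.0/15 (200.76.0.0 - 200.77.255.255)
Most specific is 200.76.0.0/15.

200.76.0.0/15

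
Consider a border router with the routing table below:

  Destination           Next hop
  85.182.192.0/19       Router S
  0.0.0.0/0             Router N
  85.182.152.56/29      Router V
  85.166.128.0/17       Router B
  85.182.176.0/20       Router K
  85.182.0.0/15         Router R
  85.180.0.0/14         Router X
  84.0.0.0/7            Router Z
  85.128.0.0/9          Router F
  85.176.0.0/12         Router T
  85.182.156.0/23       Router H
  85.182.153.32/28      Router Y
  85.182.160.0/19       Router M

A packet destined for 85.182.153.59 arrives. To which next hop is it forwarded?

Routes whose prefix contains 85.182.153.59:
  0.0.0.0/0 (default, matches everything) -> Router N
  84.0.0.0/7 (84.0.0.0 - 85.255.255.255) -> Router Z
  85.128.0.0/9 (85.128.0.0 - 85.255.255.255) -> Router F
  85.176.0.0/12 (85.176.0.0 - 85.191.255.255) -> Router T
  85.180.0.0/14 (85.180.0.0 - 85.183.255.255) -> Router X
  85.182.0.0/15 (85.182.0.0 - 85.183.255.255) -> Router R
More-specific entries that do NOT match:
  85.182.152.56/29 (85.182.152.56 - 85.182.152.63) does not contain 85.182.153.59
  85.182.153.32/28 (85.182.153.32 - 85.182.153.47) does not contain 85.182.153.59
  85.182.156.0/23 (85.182.156.0 - 85.182.157.255) does not contain 85.182.153.59
  85.182.176.0/20 (85.182.176.0 - 85.182.191.255) does not contain 85.182.153.59
  85.182.192.0/19 (85.182.192.0 - 85.182.223.255) does not contain 85.182.153.59
  85.182.160.0/19 (85.182.160.0 - 85.182.191.255) does not contain 85.182.153.59
  85.166.128.0/17 (85.166.128.0 - 85.166.255.255) does not contain 85.182.153.59
Longest matching prefix is /15 -> next hop Router R.

Router R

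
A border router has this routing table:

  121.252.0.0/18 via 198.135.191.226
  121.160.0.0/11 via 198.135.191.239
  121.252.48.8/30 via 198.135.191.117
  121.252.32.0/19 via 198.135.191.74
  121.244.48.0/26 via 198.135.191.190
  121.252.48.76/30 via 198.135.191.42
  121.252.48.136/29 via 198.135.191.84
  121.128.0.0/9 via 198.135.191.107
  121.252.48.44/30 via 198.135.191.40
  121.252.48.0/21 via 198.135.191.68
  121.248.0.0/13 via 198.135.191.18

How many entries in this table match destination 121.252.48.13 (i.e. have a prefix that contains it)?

Prefixes containing 121.252.48.13:
  121.128.0.0/9 (121.128.0.0 - 121.255.255.255)
  121.248.0.0/13 (121.248.0.0 - 121.255.255.255)
  121.252.0.0/18 (121.252.0.0 - 121.252.63.255)
  121.252.32.0/19 (121.252.32.0 - 121.252.63.255)
  121.252.48.0/21 (121.252.48.0 - 121.252.55.255)
Total matching entries: 5.

5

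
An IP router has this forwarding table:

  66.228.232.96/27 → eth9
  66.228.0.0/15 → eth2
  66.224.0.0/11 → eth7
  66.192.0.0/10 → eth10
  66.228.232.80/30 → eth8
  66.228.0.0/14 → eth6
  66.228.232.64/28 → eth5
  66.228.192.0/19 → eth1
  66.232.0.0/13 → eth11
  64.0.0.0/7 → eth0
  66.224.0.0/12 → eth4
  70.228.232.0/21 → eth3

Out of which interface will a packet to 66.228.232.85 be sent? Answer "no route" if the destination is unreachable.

Routes whose prefix contains 66.228.232.85:
  66.192.0.0/10 (66.192.0.0 - 66.255.255.255) -> eth10
  66.224.0.0/11 (66.224.0.0 - 66.255.255.255) -> eth7
  66.224.0.0/12 (66.224.0.0 - 66.239.255.255) -> eth4
  66.228.0.0/14 (66.228.0.0 - 66.231.255.255) -> eth6
  66.228.0.0/15 (66.228.0.0 - 66.229.255.255) -> eth2
More-specific entries that do NOT match:
  66.228.232.80/30 (66.228.232.80 - 66.228.232.83) does not contain 66.228.232.85
  66.228.232.64/28 (66.228.232.64 - 66.228.232.79) does not contain 66.228.232.85
  66.228.232.96/27 (66.228.232.96 - 66.228.232.127) does not contain 66.228.232.85
  70.228.232.0/21 (70.228.232.0 - 70.228.239.255) does not contain 66.228.232.85
  66.228.192.0/19 (66.228.192.0 - 66.228.223.255) does not contain 66.228.232.85
Longest matching prefix is /15 -> interface eth2.

eth2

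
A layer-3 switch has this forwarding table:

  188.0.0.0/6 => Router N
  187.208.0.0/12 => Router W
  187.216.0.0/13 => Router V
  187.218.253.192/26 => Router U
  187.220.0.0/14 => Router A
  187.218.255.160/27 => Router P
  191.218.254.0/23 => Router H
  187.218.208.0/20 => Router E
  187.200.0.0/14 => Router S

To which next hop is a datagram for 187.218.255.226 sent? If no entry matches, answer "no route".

Router V

Routes whose prefix contains 187.218.255.226:
  187.208.0.0/12 (187.208.0.0 - 187.223.255.255) -> Router W
  187.216.0.0/13 (187.216.0.0 - 187.223.255.255) -> Router V
More-specific entries that do NOT match:
  187.218.255.160/27 (187.218.255.160 - 187.218.255.191) does not contain 187.218.255.226
  187.218.253.192/26 (187.218.253.192 - 187.218.253.255) does not contain 187.218.255.226
  191.218.254.0/23 (191.218.254.0 - 191.218.255.255) does not contain 187.218.255.226
  187.218.208.0/20 (187.218.208.0 - 187.218.223.255) does not contain 187.218.255.226
  187.220.0.0/14 (187.220.0.0 - 187.223.255.255) does not contain 187.218.255.226
  187.200.0.0/14 (187.200.0.0 - 187.203.255.255) does not contain 187.218.255.226
Longest matching prefix is /13 -> next hop Router V.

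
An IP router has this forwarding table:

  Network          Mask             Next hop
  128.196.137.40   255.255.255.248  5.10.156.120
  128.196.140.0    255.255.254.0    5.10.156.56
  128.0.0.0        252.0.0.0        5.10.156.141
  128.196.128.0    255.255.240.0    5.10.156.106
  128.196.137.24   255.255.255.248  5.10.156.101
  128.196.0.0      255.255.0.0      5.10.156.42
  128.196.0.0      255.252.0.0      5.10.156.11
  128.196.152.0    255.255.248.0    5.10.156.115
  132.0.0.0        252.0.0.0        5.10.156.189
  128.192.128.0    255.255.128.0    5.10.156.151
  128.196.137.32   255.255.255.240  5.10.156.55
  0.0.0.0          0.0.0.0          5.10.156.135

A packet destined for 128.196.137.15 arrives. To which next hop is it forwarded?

Routes whose prefix contains 128.196.137.15:
  0.0.0.0/0 (default, matches everything) -> 5.10.156.135
  128.0.0.0/6 (128.0.0.0 - 131.255.255.255) -> 5.10.156.141
  128.196.0.0/14 (128.196.0.0 - 128.199.255.255) -> 5.10.156.11
  128.196.0.0/16 (128.196.0.0 - 128.196.255.255) -> 5.10.156.42
  128.196.128.0/20 (128.196.128.0 - 128.196.143.255) -> 5.10.156.106
More-specific entries that do NOT match:
  128.196.137.40/29 (128.196.137.40 - 128.196.137.47) does not contain 128.196.137.15
  128.196.137.24/29 (128.196.137.24 - 128.196.137.31) does not contain 128.196.137.15
  128.196.137.32/28 (128.196.137.32 - 128.196.137.47) does not contain 128.196.137.15
  128.196.140.0/23 (128.196.140.0 - 128.196.141.255) does not contain 128.196.137.15
  128.196.152.0/21 (128.196.152.0 - 128.196.159.255) does not contain 128.196.137.15
Longest matching prefix is /20 -> next hop 5.10.156.106.

5.10.156.106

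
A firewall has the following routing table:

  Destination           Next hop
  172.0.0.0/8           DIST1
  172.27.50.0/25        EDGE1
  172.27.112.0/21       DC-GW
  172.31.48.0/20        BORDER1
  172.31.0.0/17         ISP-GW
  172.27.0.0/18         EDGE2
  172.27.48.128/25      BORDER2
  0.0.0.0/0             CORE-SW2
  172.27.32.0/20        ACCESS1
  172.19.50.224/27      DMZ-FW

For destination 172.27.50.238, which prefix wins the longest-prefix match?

172.27.0.0/18

Entries matching 172.27.50.238:
  0.0.0.0/0 (default, matches everything)
  172.0.0.0/8 (172.0.0.0 - 172.255.255.255)
  172.27.0.0/18 (172.27.0.0 - 172.27.63.255)
Most specific is 172.27.0.0/18.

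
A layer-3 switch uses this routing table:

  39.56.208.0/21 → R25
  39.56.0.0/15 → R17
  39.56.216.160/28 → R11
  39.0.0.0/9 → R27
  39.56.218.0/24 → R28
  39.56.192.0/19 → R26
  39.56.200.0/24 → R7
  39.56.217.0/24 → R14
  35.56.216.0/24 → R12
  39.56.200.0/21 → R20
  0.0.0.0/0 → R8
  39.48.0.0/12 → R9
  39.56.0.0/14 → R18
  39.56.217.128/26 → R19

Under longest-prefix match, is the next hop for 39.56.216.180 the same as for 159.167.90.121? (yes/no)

39.56.216.180: longest match 39.56.192.0/19 -> R26
159.167.90.121: longest match 0.0.0.0/0 -> R8

no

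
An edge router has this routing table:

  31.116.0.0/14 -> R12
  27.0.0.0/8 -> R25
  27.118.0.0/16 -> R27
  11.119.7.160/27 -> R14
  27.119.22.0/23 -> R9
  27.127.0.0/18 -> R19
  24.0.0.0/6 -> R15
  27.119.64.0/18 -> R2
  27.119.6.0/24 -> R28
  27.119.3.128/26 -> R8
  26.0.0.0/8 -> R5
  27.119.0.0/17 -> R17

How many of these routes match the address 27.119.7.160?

Prefixes containing 27.119.7.160:
  24.0.0.0/6 (24.0.0.0 - 27.255.255.255)
  27.0.0.0/8 (27.0.0.0 - 27.255.255.255)
  27.119.0.0/17 (27.119.0.0 - 27.119.127.255)
Total matching entries: 3.

3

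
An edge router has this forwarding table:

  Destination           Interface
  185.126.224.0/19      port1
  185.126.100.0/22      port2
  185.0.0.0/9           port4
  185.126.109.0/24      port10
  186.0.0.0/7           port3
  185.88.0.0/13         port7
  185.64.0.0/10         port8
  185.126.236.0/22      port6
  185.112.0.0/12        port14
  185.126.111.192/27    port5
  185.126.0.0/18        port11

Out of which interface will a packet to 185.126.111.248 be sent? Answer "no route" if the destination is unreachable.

port14

Routes whose prefix contains 185.126.111.248:
  185.0.0.0/9 (185.0.0.0 - 185.127.255.255) -> port4
  185.64.0.0/10 (185.64.0.0 - 185.127.255.255) -> port8
  185.112.0.0/12 (185.112.0.0 - 185.127.255.255) -> port14
More-specific entries that do NOT match:
  185.126.111.192/27 (185.126.111.192 - 185.126.111.223) does not contain 185.126.111.248
  185.126.109.0/24 (185.126.109.0 - 185.126.109.255) does not contain 185.126.111.248
  185.126.100.0/22 (185.126.100.0 - 185.126.103.255) does not contain 185.126.111.248
  185.126.236.0/22 (185.126.236.0 - 185.126.239.255) does not contain 185.126.111.248
  185.126.224.0/19 (185.126.224.0 - 185.126.255.255) does not contain 185.126.111.248
  185.126.0.0/18 (185.126.0.0 - 185.126.63.255) does not contain 185.126.111.248
  185.88.0.0/13 (185.88.0.0 - 185.95.255.255) does not contain 185.126.111.248
Longest matching prefix is /12 -> interface port14.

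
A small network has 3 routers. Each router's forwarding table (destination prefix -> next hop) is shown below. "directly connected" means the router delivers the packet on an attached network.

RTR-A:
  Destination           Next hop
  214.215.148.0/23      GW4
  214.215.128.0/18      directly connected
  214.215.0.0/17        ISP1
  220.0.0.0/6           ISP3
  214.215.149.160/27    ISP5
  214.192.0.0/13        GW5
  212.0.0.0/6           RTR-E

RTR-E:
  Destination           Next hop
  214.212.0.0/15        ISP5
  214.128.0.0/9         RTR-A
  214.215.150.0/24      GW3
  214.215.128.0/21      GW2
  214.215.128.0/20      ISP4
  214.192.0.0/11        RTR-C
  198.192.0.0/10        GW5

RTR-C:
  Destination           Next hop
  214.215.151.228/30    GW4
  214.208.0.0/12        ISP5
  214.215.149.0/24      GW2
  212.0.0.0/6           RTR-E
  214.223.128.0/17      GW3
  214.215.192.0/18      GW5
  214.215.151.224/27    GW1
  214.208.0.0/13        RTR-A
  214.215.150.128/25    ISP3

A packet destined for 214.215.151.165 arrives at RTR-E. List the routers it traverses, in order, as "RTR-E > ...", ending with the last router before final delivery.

At RTR-E: longest match for 214.215.151.165 is 214.192.0.0/11 -> RTR-C
At RTR-C: longest match for 214.215.151.165 is 214.208.0.0/13 -> RTR-A
At RTR-A: longest match for 214.215.151.165 is 214.215.128.0/18 -> directly connected

RTR-E > RTR-C > RTR-A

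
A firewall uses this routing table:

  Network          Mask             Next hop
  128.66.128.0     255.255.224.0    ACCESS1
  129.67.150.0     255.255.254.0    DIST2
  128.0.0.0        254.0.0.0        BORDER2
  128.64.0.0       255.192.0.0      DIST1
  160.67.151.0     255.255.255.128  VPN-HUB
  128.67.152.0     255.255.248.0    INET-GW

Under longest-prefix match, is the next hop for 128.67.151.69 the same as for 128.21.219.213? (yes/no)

no

128.67.151.69: longest match 128.64.0.0/10 -> DIST1
128.21.219.213: longest match 128.0.0.0/7 -> BORDER2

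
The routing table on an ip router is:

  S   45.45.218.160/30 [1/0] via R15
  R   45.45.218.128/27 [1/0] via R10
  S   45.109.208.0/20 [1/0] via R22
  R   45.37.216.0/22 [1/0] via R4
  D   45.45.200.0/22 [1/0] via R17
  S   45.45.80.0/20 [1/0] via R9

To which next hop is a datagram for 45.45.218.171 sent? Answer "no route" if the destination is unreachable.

no route

No entry's prefix contains 45.45.218.171; there is no default route.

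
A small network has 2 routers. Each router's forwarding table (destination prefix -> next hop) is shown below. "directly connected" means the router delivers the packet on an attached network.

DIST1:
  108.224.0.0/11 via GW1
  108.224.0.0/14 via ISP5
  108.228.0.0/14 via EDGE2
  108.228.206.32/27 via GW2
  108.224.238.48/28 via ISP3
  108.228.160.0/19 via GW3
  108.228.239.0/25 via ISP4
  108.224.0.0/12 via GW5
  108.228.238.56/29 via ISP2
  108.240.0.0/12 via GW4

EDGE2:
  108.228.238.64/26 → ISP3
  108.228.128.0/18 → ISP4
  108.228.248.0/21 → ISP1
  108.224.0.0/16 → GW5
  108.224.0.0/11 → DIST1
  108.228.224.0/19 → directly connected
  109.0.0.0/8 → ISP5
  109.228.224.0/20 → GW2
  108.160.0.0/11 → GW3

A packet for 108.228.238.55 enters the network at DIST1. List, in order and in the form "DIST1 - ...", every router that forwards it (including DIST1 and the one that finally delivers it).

At DIST1: longest match for 108.228.238.55 is 108.228.0.0/14 -> EDGE2
At EDGE2: longest match for 108.228.238.55 is 108.228.224.0/19 -> directly connected

DIST1 - EDGE2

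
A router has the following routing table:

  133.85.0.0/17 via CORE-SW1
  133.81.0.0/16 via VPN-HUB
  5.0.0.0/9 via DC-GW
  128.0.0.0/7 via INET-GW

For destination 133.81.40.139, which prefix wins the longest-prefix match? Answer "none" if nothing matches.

133.81.0.0/16

Entries matching 133.81.40.139:
  133.81.0.0/16 (133.81.0.0 - 133.81.255.255)
Most specific is 133.81.0.0/16.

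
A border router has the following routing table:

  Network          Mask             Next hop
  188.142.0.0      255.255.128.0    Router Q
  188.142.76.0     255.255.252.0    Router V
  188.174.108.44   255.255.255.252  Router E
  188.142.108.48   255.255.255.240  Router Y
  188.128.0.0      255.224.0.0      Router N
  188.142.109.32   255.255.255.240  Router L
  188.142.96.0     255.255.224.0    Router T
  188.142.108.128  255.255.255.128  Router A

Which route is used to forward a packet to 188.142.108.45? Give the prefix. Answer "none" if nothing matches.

Entries matching 188.142.108.45:
  188.128.0.0/11 (188.128.0.0 - 188.159.255.255)
  188.142.0.0/17 (188.142.0.0 - 188.142.127.255)
  188.142.96.0/19 (188.142.96.0 - 188.142.127.255)
Most specific is 188.142.96.0/19.

188.142.96.0/19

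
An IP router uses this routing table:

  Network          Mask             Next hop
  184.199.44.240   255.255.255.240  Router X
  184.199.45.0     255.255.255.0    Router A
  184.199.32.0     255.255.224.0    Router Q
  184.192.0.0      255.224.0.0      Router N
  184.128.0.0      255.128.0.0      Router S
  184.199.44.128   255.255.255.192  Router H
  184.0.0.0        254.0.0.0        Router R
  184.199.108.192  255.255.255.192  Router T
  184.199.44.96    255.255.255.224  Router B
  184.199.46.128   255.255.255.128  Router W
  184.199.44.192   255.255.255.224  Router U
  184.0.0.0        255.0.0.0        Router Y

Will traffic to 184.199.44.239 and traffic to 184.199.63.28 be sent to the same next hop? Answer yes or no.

184.199.44.239: longest match 184.199.32.0/19 -> Router Q
184.199.63.28: longest match 184.199.32.0/19 -> Router Q

yes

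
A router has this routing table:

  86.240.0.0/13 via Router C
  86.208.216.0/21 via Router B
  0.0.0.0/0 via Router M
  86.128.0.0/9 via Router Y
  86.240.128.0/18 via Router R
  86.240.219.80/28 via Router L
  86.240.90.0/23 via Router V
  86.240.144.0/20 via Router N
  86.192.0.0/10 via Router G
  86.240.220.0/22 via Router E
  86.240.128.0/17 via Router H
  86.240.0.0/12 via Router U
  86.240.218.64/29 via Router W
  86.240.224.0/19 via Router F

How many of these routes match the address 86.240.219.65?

6

Prefixes containing 86.240.219.65:
  0.0.0.0/0 (default, matches everything)
  86.128.0.0/9 (86.128.0.0 - 86.255.255.255)
  86.192.0.0/10 (86.192.0.0 - 86.255.255.255)
  86.240.0.0/12 (86.240.0.0 - 86.255.255.255)
  86.240.0.0/13 (86.240.0.0 - 86.247.255.255)
  86.240.128.0/17 (86.240.128.0 - 86.240.255.255)
Total matching entries: 6.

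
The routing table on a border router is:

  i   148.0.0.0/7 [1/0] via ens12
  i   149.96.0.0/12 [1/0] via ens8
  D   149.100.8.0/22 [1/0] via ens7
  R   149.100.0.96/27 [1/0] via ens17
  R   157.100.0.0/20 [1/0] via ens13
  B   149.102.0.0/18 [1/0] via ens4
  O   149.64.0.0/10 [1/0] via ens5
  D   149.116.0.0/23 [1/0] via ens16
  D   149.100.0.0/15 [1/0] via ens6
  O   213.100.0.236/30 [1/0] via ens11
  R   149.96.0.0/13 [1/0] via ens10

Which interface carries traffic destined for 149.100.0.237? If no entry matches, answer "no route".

ens6

Routes whose prefix contains 149.100.0.237:
  148.0.0.0/7 (148.0.0.0 - 149.255.255.255) -> ens12
  149.64.0.0/10 (149.64.0.0 - 149.127.255.255) -> ens5
  149.96.0.0/12 (149.96.0.0 - 149.111.255.255) -> ens8
  149.96.0.0/13 (149.96.0.0 - 149.103.255.255) -> ens10
  149.100.0.0/15 (149.100.0.0 - 149.101.255.255) -> ens6
More-specific entries that do NOT match:
  213.100.0.236/30 (213.100.0.236 - 213.100.0.239) does not contain 149.100.0.237
  149.100.0.96/27 (149.100.0.96 - 149.100.0.127) does not contain 149.100.0.237
  149.116.0.0/23 (149.116.0.0 - 149.116.1.255) does not contain 149.100.0.237
  149.100.8.0/22 (149.100.8.0 - 149.100.11.255) does not contain 149.100.0.237
  157.100.0.0/20 (157.100.0.0 - 157.100.15.255) does not contain 149.100.0.237
  149.102.0.0/18 (149.102.0.0 - 149.102.63.255) does not contain 149.100.0.237
Longest matching prefix is /15 -> interface ens6.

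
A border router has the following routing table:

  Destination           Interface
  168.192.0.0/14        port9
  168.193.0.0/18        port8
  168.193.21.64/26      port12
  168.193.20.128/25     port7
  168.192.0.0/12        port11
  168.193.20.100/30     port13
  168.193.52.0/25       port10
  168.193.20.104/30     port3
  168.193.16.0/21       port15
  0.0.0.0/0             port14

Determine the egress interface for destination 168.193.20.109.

port15

Routes whose prefix contains 168.193.20.109:
  0.0.0.0/0 (default, matches everything) -> port14
  168.192.0.0/12 (168.192.0.0 - 168.207.255.255) -> port11
  168.192.0.0/14 (168.192.0.0 - 168.195.255.255) -> port9
  168.193.0.0/18 (168.193.0.0 - 168.193.63.255) -> port8
  168.193.16.0/21 (168.193.16.0 - 168.193.23.255) -> port15
More-specific entries that do NOT match:
  168.193.20.100/30 (168.193.20.100 - 168.193.20.103) does not contain 168.193.20.109
  168.193.20.104/30 (168.193.20.104 - 168.193.20.107) does not contain 168.193.20.109
  168.193.21.64/26 (168.193.21.64 - 168.193.21.127) does not contain 168.193.20.109
  168.193.20.128/25 (168.193.20.128 - 168.193.20.255) does not contain 168.193.20.109
  168.193.52.0/25 (168.193.52.0 - 168.193.52.127) does not contain 168.193.20.109
Longest matching prefix is /21 -> interface port15.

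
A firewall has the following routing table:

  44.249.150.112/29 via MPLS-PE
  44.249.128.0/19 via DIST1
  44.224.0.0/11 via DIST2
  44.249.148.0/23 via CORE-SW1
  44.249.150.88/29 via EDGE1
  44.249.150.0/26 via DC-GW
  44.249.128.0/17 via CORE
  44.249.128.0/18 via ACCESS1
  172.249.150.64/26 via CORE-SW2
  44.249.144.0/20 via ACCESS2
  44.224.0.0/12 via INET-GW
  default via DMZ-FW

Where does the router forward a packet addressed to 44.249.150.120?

ACCESS2

Routes whose prefix contains 44.249.150.120:
  0.0.0.0/0 (default, matches everything) -> DMZ-FW
  44.224.0.0/11 (44.224.0.0 - 44.255.255.255) -> DIST2
  44.249.128.0/17 (44.249.128.0 - 44.249.255.255) -> CORE
  44.249.128.0/18 (44.249.128.0 - 44.249.191.255) -> ACCESS1
  44.249.128.0/19 (44.249.128.0 - 44.249.159.255) -> DIST1
  44.249.144.0/20 (44.249.144.0 - 44.249.159.255) -> ACCESS2
More-specific entries that do NOT match:
  44.249.150.112/29 (44.249.150.112 - 44.249.150.119) does not contain 44.249.150.120
  44.249.150.88/29 (44.249.150.88 - 44.249.150.95) does not contain 44.249.150.120
  44.249.150.0/26 (44.249.150.0 - 44.249.150.63) does not contain 44.249.150.120
  172.249.150.64/26 (172.249.150.64 - 172.249.150.127) does not contain 44.249.150.120
  44.249.148.0/23 (44.249.148.0 - 44.249.149.255) does not contain 44.249.150.120
Longest matching prefix is /20 -> next hop ACCESS2.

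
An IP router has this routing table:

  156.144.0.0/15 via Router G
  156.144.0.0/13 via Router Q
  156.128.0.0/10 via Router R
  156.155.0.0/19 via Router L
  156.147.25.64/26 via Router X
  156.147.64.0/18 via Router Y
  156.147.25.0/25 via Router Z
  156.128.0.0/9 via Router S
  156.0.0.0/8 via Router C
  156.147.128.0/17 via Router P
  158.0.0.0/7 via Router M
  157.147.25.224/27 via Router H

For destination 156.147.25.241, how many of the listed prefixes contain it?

Prefixes containing 156.147.25.241:
  156.0.0.0/8 (156.0.0.0 - 156.255.255.255)
  156.128.0.0/9 (156.128.0.0 - 156.255.255.255)
  156.128.0.0/10 (156.128.0.0 - 156.191.255.255)
  156.144.0.0/13 (156.144.0.0 - 156.151.255.255)
Total matching entries: 4.

4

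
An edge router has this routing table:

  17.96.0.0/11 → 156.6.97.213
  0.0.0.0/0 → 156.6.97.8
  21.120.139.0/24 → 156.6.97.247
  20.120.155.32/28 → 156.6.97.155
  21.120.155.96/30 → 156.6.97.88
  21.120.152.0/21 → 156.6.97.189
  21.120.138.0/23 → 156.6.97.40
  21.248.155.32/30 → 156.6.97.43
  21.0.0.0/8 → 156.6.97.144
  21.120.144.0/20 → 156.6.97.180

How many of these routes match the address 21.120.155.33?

Prefixes containing 21.120.155.33:
  0.0.0.0/0 (default, matches everything)
  21.0.0.0/8 (21.0.0.0 - 21.255.255.255)
  21.120.144.0/20 (21.120.144.0 - 21.120.159.255)
  21.120.152.0/21 (21.120.152.0 - 21.120.159.255)
Total matching entries: 4.

4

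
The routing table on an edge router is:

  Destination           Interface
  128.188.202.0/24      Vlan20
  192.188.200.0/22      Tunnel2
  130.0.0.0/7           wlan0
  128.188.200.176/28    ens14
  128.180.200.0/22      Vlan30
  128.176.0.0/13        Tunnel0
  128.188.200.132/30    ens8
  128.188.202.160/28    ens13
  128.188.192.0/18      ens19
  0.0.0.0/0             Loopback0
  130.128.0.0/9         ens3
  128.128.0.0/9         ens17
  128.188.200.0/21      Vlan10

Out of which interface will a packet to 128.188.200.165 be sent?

Routes whose prefix contains 128.188.200.165:
  0.0.0.0/0 (default, matches everything) -> Loopback0
  128.128.0.0/9 (128.128.0.0 - 128.255.255.255) -> ens17
  128.188.192.0/18 (128.188.192.0 - 128.188.255.255) -> ens19
  128.188.200.0/21 (128.188.200.0 - 128.188.207.255) -> Vlan10
More-specific entries that do NOT match:
  128.188.200.132/30 (128.188.200.132 - 128.188.200.135) does not contain 128.188.200.165
  128.188.200.176/28 (128.188.200.176 - 128.188.200.191) does not contain 128.188.200.165
  128.188.202.160/28 (128.188.202.160 - 128.188.202.175) does not contain 128.188.200.165
  128.188.202.0/24 (128.188.202.0 - 128.188.202.255) does not contain 128.188.200.165
  192.188.200.0/22 (192.188.200.0 - 192.188.203.255) does not contain 128.188.200.165
  128.180.200.0/22 (128.180.200.0 - 128.180.203.255) does not contain 128.188.200.165
Longest matching prefix is /21 -> interface Vlan10.

Vlan10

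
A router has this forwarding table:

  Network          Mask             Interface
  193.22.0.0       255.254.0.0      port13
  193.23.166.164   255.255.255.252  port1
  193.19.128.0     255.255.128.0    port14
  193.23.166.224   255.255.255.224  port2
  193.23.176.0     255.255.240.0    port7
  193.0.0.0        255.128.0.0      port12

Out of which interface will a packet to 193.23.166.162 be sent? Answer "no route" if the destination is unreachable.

port13

Routes whose prefix contains 193.23.166.162:
  193.0.0.0/9 (193.0.0.0 - 193.127.255.255) -> port12
  193.22.0.0/15 (193.22.0.0 - 193.23.255.255) -> port13
More-specific entries that do NOT match:
  193.23.166.164/30 (193.23.166.164 - 193.23.166.167) does not contain 193.23.166.162
  193.23.166.224/27 (193.23.166.224 - 193.23.166.255) does not contain 193.23.166.162
  193.23.176.0/20 (193.23.176.0 - 193.23.191.255) does not contain 193.23.166.162
  193.19.128.0/17 (193.19.128.0 - 193.19.255.255) does not contain 193.23.166.162
Longest matching prefix is /15 -> interface port13.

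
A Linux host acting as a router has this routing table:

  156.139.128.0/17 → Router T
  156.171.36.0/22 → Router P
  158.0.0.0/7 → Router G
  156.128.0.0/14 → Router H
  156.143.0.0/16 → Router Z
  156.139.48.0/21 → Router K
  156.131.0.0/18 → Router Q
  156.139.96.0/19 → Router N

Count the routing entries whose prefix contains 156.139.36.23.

0

No listed prefix contains 156.139.36.23.
Total matching entries: 0.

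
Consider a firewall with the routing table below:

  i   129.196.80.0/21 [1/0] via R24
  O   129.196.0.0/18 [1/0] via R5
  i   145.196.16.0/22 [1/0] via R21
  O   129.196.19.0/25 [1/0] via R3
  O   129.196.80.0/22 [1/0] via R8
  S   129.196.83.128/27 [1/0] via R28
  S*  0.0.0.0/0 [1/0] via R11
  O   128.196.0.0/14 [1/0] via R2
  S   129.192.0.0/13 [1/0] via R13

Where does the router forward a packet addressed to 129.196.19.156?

R5

Routes whose prefix contains 129.196.19.156:
  0.0.0.0/0 (default, matches everything) -> R11
  129.192.0.0/13 (129.192.0.0 - 129.199.255.255) -> R13
  129.196.0.0/18 (129.196.0.0 - 129.196.63.255) -> R5
More-specific entries that do NOT match:
  129.196.83.128/27 (129.196.83.128 - 129.196.83.159) does not contain 129.196.19.156
  129.196.19.0/25 (129.196.19.0 - 129.196.19.127) does not contain 129.196.19.156
  145.196.16.0/22 (145.196.16.0 - 145.196.19.255) does not contain 129.196.19.156
  129.196.80.0/22 (129.196.80.0 - 129.196.83.255) does not contain 129.196.19.156
  129.196.80.0/21 (129.196.80.0 - 129.196.87.255) does not contain 129.196.19.156
Longest matching prefix is /18 -> next hop R5.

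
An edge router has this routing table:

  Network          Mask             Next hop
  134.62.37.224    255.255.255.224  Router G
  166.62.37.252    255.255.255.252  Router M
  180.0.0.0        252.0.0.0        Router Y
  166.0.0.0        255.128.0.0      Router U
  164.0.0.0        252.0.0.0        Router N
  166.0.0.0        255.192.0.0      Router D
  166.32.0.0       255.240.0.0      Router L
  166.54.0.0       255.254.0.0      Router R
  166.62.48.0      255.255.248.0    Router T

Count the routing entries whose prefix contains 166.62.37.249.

3

Prefixes containing 166.62.37.249:
  164.0.0.0/6 (164.0.0.0 - 167.255.255.255)
  166.0.0.0/9 (166.0.0.0 - 166.127.255.255)
  166.0.0.0/10 (166.0.0.0 - 166.63.255.255)
Total matching entries: 3.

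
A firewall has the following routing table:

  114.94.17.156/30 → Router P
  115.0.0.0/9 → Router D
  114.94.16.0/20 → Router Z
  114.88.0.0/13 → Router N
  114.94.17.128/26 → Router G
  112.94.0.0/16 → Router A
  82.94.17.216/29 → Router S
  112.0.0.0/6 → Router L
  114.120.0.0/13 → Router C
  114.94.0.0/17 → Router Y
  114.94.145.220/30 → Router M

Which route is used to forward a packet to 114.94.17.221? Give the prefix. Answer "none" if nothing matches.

114.94.16.0/20

Entries matching 114.94.17.221:
  112.0.0.0/6 (112.0.0.0 - 115.255.255.255)
  114.88.0.0/13 (114.88.0.0 - 114.95.255.255)
  114.94.0.0/17 (114.94.0.0 - 114.94.127.255)
  114.94.16.0/20 (114.94.16.0 - 114.94.31.255)
Most specific is 114.94.16.0/20.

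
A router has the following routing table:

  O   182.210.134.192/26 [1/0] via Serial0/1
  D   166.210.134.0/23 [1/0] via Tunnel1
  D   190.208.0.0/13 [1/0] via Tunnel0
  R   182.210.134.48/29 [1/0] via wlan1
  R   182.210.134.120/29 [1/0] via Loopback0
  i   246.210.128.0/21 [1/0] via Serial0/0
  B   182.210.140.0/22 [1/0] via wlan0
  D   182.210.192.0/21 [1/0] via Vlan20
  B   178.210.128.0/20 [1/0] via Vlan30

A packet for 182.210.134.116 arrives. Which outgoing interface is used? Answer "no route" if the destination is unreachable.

No entry's prefix contains 182.210.134.116; there is no default route.

no route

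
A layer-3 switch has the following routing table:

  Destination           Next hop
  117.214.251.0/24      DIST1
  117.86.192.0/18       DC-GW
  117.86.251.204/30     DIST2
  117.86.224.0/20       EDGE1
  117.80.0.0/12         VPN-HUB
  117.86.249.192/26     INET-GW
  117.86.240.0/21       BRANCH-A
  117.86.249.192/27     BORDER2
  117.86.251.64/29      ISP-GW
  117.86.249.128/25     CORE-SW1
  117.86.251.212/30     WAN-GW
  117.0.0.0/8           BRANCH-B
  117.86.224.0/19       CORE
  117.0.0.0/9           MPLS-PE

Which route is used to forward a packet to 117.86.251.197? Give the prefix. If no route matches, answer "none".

117.86.224.0/19

Entries matching 117.86.251.197:
  117.0.0.0/8 (117.0.0.0 - 117.255.255.255)
  117.0.0.0/9 (117.0.0.0 - 117.127.255.255)
  117.80.0.0/12 (117.80.0.0 - 117.95.255.255)
  117.86.192.0/18 (117.86.192.0 - 117.86.255.255)
  117.86.224.0/19 (117.86.224.0 - 117.86.255.255)
Most specific is 117.86.224.0/19.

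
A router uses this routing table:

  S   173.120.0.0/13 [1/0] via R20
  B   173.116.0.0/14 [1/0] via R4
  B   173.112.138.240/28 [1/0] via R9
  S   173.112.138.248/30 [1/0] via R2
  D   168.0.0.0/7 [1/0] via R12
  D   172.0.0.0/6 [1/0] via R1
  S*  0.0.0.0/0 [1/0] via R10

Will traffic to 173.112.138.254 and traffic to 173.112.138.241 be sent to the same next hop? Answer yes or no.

173.112.138.254: longest match 173.112.138.240/28 -> R9
173.112.138.241: longest match 173.112.138.240/28 -> R9

yes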